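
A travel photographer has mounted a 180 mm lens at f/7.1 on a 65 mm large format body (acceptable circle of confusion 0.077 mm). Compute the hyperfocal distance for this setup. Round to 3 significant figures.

Hyperfocal distance H = f²/(N·c) + f = 180²/(7.1 × 0.077) + 180 = 32400/0.5467 + 180 ≈ 59444.7 mm ≈ 59.4 m.

59.4 m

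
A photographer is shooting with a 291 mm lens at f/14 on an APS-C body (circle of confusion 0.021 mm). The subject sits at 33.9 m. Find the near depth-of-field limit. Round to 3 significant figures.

Hyperfocal distance H = f²/(N·c) + f = 291²/(14 × 0.021) + 291 = 84681/0.294 + 291 ≈ 288321.6 mm ≈ 288.3 m.
Near limit Dn = s·(H − f)/(H + s − 2f) = 33900 × (288321.6 − 291) / (288321.6 + 33900 − 2 × 291) = 33900 × 288030.6 / 321639.6 ≈ 30358 mm ≈ 30.4 m.

30.4 m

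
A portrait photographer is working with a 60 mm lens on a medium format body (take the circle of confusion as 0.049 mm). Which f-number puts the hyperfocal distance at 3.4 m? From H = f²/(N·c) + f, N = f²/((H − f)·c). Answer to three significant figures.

f/22

Rearrange H = f²/(N·c) + f for N: N = f² / ((H − f)·c).
N = 60² / ((3400 − 60) × 0.049) = 3600 / 163.7 ≈ 22.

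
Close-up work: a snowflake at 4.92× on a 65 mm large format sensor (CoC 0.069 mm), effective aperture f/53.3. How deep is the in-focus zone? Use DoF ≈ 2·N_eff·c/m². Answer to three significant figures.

0.304 mm

At magnification m, DoF ≈ 2·N_eff·c/m² = 2 × 53.3 × 0.069 / 4.92² = 7.355 / 24.21 ≈ 0.304 mm.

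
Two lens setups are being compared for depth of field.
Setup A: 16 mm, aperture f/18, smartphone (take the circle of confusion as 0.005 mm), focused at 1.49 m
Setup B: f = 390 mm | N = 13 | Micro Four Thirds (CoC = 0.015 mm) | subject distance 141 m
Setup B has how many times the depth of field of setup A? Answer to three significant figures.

Setup A: H = 16²/(18×0.005) + 16 ≈ 2860.4 mm; DoF = Df − Dn = 3092.6 − 981.4 ≈ 2111.2 mm.
Setup B: H = 390²/(13×0.015) + 390 ≈ 780390.0 mm; DoF = Df − Dn = 172008 − 119464 ≈ 52544 mm.
Ratio = 52544 / 2111.2 ≈ 24.9.

24.9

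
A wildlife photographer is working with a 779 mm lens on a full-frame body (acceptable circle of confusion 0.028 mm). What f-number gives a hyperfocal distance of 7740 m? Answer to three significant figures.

f/2.80

Rearrange H = f²/(N·c) + f for N: N = f² / ((H − f)·c).
N = 779² / ((7740000 − 779) × 0.028) = 606841 / 216698 ≈ 2.80.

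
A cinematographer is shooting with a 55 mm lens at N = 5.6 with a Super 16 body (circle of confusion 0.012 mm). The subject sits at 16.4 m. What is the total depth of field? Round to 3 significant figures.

13.7 m

Hyperfocal distance H = f²/(N·c) + f = 55²/(5.6 × 0.012) + 55 = 3025/0.0672 + 55 ≈ 45069.9 mm ≈ 45.07 m.
Near limit Dn = s·(H − f)/(H + s − 2f) = 16400 × (45069.9 − 55) / (45069.9 + 16400 − 2 × 55) = 16400 × 45014.9 / 61359.9 ≈ 12031 mm.
Far limit Df = s·(H − f)/(H − s) = 16400 × (45069.9 − 55) / (45069.9 − 16400) = 16400 × 45014.9 / 28669.9 ≈ 25750 mm.
Depth of field = Df − Dn = 25750 − 12031 ≈ 13719 mm ≈ 13.7 m.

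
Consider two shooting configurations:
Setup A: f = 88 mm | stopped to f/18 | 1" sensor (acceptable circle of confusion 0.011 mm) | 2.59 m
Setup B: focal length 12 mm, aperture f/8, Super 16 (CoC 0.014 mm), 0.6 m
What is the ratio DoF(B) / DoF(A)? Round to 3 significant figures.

2.09

Setup A: H = 88²/(18×0.011) + 88 ≈ 39199.1 mm; DoF = Df − Dn = 2767.01 − 2434.28 ≈ 332.73 mm.
Setup B: H = 12²/(8×0.014) + 12 ≈ 1297.7 mm; DoF = Df − Dn = 1105.65 − 411.71 ≈ 693.94 mm.
Ratio = 693.94 / 332.73 ≈ 2.09.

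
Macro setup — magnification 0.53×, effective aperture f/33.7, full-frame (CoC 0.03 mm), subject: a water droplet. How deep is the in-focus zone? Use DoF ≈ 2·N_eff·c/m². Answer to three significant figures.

At magnification m, DoF ≈ 2·N_eff·c/m² = 2 × 33.7 × 0.03 / 0.53² = 2.022 / 0.2809 ≈ 7.2 mm.

7.20 mm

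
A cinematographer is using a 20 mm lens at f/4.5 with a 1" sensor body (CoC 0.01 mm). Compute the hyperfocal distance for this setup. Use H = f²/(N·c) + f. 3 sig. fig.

Hyperfocal distance H = f²/(N·c) + f = 20²/(4.5 × 0.01) + 20 = 400/0.045 + 20 ≈ 8908.9 mm ≈ 8.91 m.

8.91 m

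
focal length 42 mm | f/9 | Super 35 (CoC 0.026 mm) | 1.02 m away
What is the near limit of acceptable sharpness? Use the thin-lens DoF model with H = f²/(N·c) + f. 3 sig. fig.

0.903 m

Hyperfocal distance H = f²/(N·c) + f = 42²/(9 × 0.026) + 42 = 1764/0.234 + 42 ≈ 7580.5 mm ≈ 7.580 m.
Near limit Dn = s·(H − f)/(H + s − 2f) = 1020 × (7580.5 − 42) / (7580.5 + 1020 − 2 × 42) = 1020 × 7538.5 / 8516.5 ≈ 902.87 mm ≈ 0.903 m.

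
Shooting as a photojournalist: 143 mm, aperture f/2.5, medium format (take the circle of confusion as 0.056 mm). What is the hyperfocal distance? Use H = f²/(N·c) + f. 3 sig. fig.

146 m

Hyperfocal distance H = f²/(N·c) + f = 143²/(2.5 × 0.056) + 143 = 20449/0.14 + 143 ≈ 146207.3 mm ≈ 146 m.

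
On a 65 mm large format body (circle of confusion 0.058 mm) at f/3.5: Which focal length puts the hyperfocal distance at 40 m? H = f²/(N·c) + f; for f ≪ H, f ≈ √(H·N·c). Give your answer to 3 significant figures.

90.0 mm

From H = f²/(N·c) + f, with f ≪ H: f ≈ √(H·N·c) = √(40000 × 3.5 × 0.058) = √8120.0 ≈ 90.11 mm.
Exact: f² + N·c·f − N·c·H = 0 ⇒ f = (−N·c + √((N·c)² + 4·N·c·H))/2 = (−0.203 + √32480)/2 ≈ 90.010 mm ≈ 90.0 mm.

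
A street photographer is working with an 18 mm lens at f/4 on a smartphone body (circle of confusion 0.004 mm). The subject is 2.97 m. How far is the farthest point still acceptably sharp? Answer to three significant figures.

Hyperfocal distance H = f²/(N·c) + f = 18²/(4 × 0.004) + 18 = 324/0.016 + 18 ≈ 20268.0 mm ≈ 20.27 m.
Far limit Df = s·(H − f)/(H − s) = 2970 × (20268.0 − 18) / (20268.0 − 2970) = 2970 × 20250.0 / 17298.0 ≈ 3476.8 mm ≈ 3.48 m.

3.48 m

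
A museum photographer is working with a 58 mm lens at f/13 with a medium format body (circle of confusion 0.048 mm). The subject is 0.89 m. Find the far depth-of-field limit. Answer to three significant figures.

Hyperfocal distance H = f²/(N·c) + f = 58²/(13 × 0.048) + 58 = 3364/0.624 + 58 ≈ 5449.0 mm ≈ 5.449 m.
Far limit Df = s·(H − f)/(H − s) = 890 × (5449.0 − 58) / (5449.0 − 890) = 890 × 5391.0 / 4559.0 ≈ 1052.4 mm ≈ 1.05 m.

1.05 m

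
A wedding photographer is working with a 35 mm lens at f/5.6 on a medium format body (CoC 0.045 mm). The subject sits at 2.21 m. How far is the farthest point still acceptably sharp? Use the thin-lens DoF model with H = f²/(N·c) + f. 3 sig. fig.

4.00 m

Hyperfocal distance H = f²/(N·c) + f = 35²/(5.6 × 0.045) + 35 = 1225/0.252 + 35 ≈ 4896.1 mm ≈ 4.896 m.
Far limit Df = s·(H − f)/(H − s) = 2210 × (4896.1 − 35) / (4896.1 − 2210) = 2210 × 4861.1 / 2686.1 ≈ 3999.5 mm ≈ 4.00 m.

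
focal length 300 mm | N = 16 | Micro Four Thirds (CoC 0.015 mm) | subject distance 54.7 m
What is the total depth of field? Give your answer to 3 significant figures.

Hyperfocal distance H = f²/(N·c) + f = 300²/(16 × 0.015) + 300 = 90000/0.24 + 300 ≈ 375300.0 mm ≈ 375.3 m.
Near limit Dn = s·(H − f)/(H + s − 2f) = 54700 × (375300.0 − 300) / (375300.0 + 54700 − 2 × 300) = 54700 × 375000.0 / 429400.0 ≈ 47770 mm.
Far limit Df = s·(H − f)/(H − s) = 54700 × (375300.0 − 300) / (375300.0 − 54700) = 54700 × 375000.0 / 320600.0 ≈ 63982 mm.
Depth of field = Df − Dn = 63982 − 47770 ≈ 16212 mm ≈ 16.2 m.

16.2 m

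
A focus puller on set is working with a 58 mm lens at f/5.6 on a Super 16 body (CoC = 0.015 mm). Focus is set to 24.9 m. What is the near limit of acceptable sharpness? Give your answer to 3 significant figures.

15.4 m

Hyperfocal distance H = f²/(N·c) + f = 58²/(5.6 × 0.015) + 58 = 3364/0.084 + 58 ≈ 40105.6 mm ≈ 40.11 m.
Near limit Dn = s·(H − f)/(H + s − 2f) = 24900 × (40105.6 − 58) / (40105.6 + 24900 − 2 × 58) = 24900 × 40047.6 / 64889.6 ≈ 15367 mm ≈ 15.4 m.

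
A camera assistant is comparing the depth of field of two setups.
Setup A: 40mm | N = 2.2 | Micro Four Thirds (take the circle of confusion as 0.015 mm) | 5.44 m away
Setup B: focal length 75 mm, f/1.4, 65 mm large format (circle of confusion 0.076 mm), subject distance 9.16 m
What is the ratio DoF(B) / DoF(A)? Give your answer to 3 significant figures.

Setup A: H = 40²/(2.2×0.015) + 40 ≈ 48524.8 mm; DoF = Df − Dn = 6121.8 − 4894.8 ≈ 1227.0 mm.
Setup B: H = 75²/(1.4×0.076) + 75 ≈ 52941.5 mm; DoF = Df − Dn = 11060.8 − 7816.7 ≈ 3244.1 mm.
Ratio = 3244.1 / 1227.0 ≈ 2.64.

2.64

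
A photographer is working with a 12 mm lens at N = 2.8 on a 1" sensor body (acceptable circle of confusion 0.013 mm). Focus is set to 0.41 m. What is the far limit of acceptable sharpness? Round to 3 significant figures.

456 mm

Hyperfocal distance H = f²/(N·c) + f = 12²/(2.8 × 0.013) + 12 = 144/0.0364 + 12 ≈ 3968.0 mm ≈ 3.968 m.
Far limit Df = s·(H − f)/(H − s) = 410 × (3968.0 − 12) / (3968.0 − 410) = 410 × 3956.0 / 3558.0 ≈ 455.86 mm.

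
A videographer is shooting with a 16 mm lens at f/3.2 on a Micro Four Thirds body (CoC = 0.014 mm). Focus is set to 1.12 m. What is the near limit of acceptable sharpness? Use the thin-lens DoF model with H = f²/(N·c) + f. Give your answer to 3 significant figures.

Hyperfocal distance H = f²/(N·c) + f = 16²/(3.2 × 0.014) + 16 = 256/0.0448 + 16 ≈ 5730.3 mm ≈ 5.730 m.
Near limit Dn = s·(H − f)/(H + s − 2f) = 1120 × (5730.3 − 16) / (5730.3 + 1120 − 2 × 16) = 1120 × 5714.3 / 6818.3 ≈ 938.65 mm ≈ 0.939 m.

0.939 m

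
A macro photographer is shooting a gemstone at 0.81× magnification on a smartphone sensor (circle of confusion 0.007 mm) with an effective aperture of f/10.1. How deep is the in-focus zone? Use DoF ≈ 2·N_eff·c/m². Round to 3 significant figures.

At magnification m, DoF ≈ 2·N_eff·c/m² = 2 × 10.1 × 0.007 / 0.81² = 0.1414 / 0.6561 ≈ 0.216 mm.

0.216 mm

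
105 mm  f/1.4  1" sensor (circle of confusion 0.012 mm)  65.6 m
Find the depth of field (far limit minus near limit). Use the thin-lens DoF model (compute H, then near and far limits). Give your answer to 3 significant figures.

13.2 m

Hyperfocal distance H = f²/(N·c) + f = 105²/(1.4 × 0.012) + 105 = 11025/0.0168 + 105 ≈ 656355.0 mm ≈ 656.4 m.
Near limit Dn = s·(H − f)/(H + s − 2f) = 65600 × (656355.0 − 105) / (656355.0 + 65600 − 2 × 105) = 65600 × 656250.0 / 721745.0 ≈ 59647 mm.
Far limit Df = s·(H − f)/(H − s) = 65600 × (656355.0 − 105) / (656355.0 − 65600) = 65600 × 656250.0 / 590755.0 ≈ 72873 mm.
Depth of field = Df − Dn = 72873 − 59647 ≈ 13226 mm ≈ 13.2 m.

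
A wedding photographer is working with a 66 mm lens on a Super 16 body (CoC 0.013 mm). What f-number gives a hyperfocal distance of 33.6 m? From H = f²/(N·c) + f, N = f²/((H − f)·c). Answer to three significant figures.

Rearrange H = f²/(N·c) + f for N: N = f² / ((H − f)·c).
N = 66² / ((33600 − 66) × 0.013) = 4356 / 435.9 ≈ 9.99.

f/9.99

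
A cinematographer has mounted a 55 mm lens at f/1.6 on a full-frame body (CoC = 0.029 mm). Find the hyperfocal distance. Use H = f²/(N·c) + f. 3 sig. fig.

65.2 m

Hyperfocal distance H = f²/(N·c) + f = 55²/(1.6 × 0.029) + 55 = 3025/0.0464 + 55 ≈ 65249.0 mm ≈ 65.2 m.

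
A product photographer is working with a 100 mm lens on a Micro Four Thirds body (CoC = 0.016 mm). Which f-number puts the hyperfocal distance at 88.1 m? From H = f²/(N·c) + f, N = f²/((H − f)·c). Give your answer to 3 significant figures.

f/7.10

Rearrange H = f²/(N·c) + f for N: N = f² / ((H − f)·c).
N = 100² / ((88100 − 100) × 0.016) = 10000 / 1408 ≈ 7.10.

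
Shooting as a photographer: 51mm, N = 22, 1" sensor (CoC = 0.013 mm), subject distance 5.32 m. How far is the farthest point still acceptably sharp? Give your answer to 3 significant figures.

Hyperfocal distance H = f²/(N·c) + f = 51²/(22 × 0.013) + 51 = 2601/0.286 + 51 ≈ 9145.4 mm ≈ 9.145 m.
Far limit Df = s·(H − f)/(H − s) = 5320 × (9145.4 − 51) / (9145.4 − 5320) = 5320 × 9094.4 / 3825.4 ≈ 12648 mm ≈ 12.6 m.

12.6 m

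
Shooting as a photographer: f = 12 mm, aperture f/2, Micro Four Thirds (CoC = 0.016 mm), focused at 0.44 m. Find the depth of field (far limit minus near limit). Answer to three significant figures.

Hyperfocal distance H = f²/(N·c) + f = 12²/(2 × 0.016) + 12 = 144/0.032 + 12 ≈ 4512.0 mm ≈ 4.512 m.
Near limit Dn = s·(H − f)/(H + s − 2f) = 440 × (4512.0 − 12) / (4512.0 + 440 − 2 × 12) = 440 × 4500.0 / 4928.0 ≈ 401.786 mm.
Far limit Df = s·(H − f)/(H − s) = 440 × (4512.0 − 12) / (4512.0 − 440) = 440 × 4500.0 / 4072.0 ≈ 486.248 mm.
Depth of field = Df − Dn = 486.248 − 401.786 ≈ 84.462 mm.

84.5 mm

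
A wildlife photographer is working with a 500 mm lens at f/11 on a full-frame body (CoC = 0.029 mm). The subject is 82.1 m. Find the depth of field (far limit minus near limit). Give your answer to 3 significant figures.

Hyperfocal distance H = f²/(N·c) + f = 500²/(11 × 0.029) + 500 = 250000/0.319 + 500 ≈ 784199.1 mm ≈ 784.2 m.
Near limit Dn = s·(H − f)/(H + s − 2f) = 82100 × (784199.1 − 500) / (784199.1 + 82100 − 2 × 500) = 82100 × 783699.1 / 865299.1 ≈ 74358 mm.
Far limit Df = s·(H − f)/(H − s) = 82100 × (784199.1 − 500) / (784199.1 − 82100) = 82100 × 783699.1 / 702099.1 ≈ 91642 mm.
Depth of field = Df − Dn = 91642 − 74358 ≈ 17284 mm ≈ 17.3 m.

17.3 m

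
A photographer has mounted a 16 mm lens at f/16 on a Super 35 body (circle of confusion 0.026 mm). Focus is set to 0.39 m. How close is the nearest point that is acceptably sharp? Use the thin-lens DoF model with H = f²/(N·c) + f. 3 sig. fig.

243 mm

Hyperfocal distance H = f²/(N·c) + f = 16²/(16 × 0.026) + 16 = 256/0.416 + 16 ≈ 631.4 mm ≈ 0.631 m.
Near limit Dn = s·(H − f)/(H + s − 2f) = 390 × (631.4 − 16) / (631.4 + 390 − 2 × 16) = 390 × 615.4 / 989.4 ≈ 242.58 mm.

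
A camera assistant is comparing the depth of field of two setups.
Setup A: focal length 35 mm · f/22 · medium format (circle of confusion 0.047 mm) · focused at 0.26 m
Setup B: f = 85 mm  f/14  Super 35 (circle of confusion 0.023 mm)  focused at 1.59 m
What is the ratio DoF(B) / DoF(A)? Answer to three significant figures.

Setup A: H = 35²/(22×0.047) + 35 ≈ 1219.7 mm; DoF = Df − Dn = 320.96 − 218.50 ≈ 102.46 mm.
Setup B: H = 85²/(14×0.023) + 85 ≈ 22522.9 mm; DoF = Df − Dn = 1704.32 − 1490.06 ≈ 214.26 mm.
Ratio = 214.26 / 102.46 ≈ 2.09.

2.09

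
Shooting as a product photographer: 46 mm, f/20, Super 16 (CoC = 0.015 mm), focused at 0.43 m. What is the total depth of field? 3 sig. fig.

47.0 mm

Hyperfocal distance H = f²/(N·c) + f = 46²/(20 × 0.015) + 46 = 2116/0.3 + 46 ≈ 7099.3 mm ≈ 7.099 m.
Near limit Dn = s·(H − f)/(H + s − 2f) = 430 × (7099.3 − 46) / (7099.3 + 430 − 2 × 46) = 430 × 7053.3 / 7437.3 ≈ 407.798 mm.
Far limit Df = s·(H − f)/(H − s) = 430 × (7099.3 − 46) / (7099.3 − 430) = 430 × 7053.3 / 6669.3 ≈ 454.758 mm.
Depth of field = Df − Dn = 454.758 − 407.798 ≈ 46.960 mm.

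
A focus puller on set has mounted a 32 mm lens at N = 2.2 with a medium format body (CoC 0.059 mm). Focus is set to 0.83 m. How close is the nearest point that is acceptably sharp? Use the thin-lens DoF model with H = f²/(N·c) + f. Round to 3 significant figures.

Hyperfocal distance H = f²/(N·c) + f = 32²/(2.2 × 0.059) + 32 = 1024/0.1298 + 32 ≈ 7921.1 mm ≈ 7.921 m.
Near limit Dn = s·(H − f)/(H + s − 2f) = 830 × (7921.1 − 32) / (7921.1 + 830 − 2 × 32) = 830 × 7889.1 / 8687.1 ≈ 753.76 mm ≈ 0.754 m.

0.754 m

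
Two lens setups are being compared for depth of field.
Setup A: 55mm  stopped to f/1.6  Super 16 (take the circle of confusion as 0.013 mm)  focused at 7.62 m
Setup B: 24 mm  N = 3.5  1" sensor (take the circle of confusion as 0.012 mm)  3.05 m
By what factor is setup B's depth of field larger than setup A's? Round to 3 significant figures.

Setup A: H = 55²/(1.6×0.013) + 55 ≈ 145487.7 mm; DoF = Df − Dn = 8038.12 − 7243.23 ≈ 794.89 mm.
Setup B: H = 24²/(3.5×0.012) + 24 ≈ 13738.3 mm; DoF = Df − Dn = 3913.5 − 2498.7 ≈ 1414.8 mm.
Ratio = 1414.8 / 794.89 ≈ 1.78.

1.78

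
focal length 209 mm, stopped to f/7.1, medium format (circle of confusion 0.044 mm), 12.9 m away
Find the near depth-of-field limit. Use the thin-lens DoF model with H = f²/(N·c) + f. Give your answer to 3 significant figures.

11.8 m

Hyperfocal distance H = f²/(N·c) + f = 209²/(7.1 × 0.044) + 209 = 43681/0.3124 + 209 ≈ 140032.9 mm ≈ 140.0 m.
Near limit Dn = s·(H − f)/(H + s − 2f) = 12900 × (140032.9 − 209) / (140032.9 + 12900 − 2 × 209) = 12900 × 139823.9 / 152514.9 ≈ 11827 mm ≈ 11.8 m.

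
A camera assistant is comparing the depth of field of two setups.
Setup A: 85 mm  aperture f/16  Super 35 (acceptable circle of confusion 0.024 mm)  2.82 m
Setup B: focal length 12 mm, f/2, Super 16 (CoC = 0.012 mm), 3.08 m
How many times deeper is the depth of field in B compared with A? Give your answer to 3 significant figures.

5.09

Setup A: H = 85²/(16×0.024) + 85 ≈ 18900.1 mm; DoF = Df − Dn = 3299.64 − 2462.10 ≈ 837.54 mm.
Setup B: H = 12²/(2×0.012) + 12 ≈ 6012.0 mm; DoF = Df − Dn = 6302.9 − 2037.9 ≈ 4265.0 mm.
Ratio = 4265.0 / 837.54 ≈ 5.09.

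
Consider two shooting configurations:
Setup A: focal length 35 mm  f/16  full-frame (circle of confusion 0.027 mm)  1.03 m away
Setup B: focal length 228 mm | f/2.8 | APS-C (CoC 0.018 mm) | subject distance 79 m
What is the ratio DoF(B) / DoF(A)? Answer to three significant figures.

14.7

Setup A: H = 35²/(16×0.027) + 35 ≈ 2870.6 mm; DoF = Df − Dn = 1586.79 − 762.46 ≈ 824.33 mm.
Setup B: H = 228²/(2.8×0.018) + 228 ≈ 1031656.6 mm; DoF = Df − Dn = 85532 − 73395 ≈ 12137 mm.
Ratio = 12137 / 824.33 ≈ 14.7.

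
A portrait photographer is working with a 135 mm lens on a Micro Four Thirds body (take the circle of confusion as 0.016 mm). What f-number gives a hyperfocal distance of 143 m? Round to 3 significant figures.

Rearrange H = f²/(N·c) + f for N: N = f² / ((H − f)·c).
N = 135² / ((143000 − 135) × 0.016) = 18225 / 2286 ≈ 7.97.

f/7.97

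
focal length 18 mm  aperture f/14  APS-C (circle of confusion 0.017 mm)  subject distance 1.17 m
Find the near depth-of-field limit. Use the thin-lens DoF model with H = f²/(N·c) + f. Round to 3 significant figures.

Hyperfocal distance H = f²/(N·c) + f = 18²/(14 × 0.017) + 18 = 324/0.238 + 18 ≈ 1379.3 mm ≈ 1.379 m.
Near limit Dn = s·(H − f)/(H + s − 2f) = 1170 × (1379.3 − 18) / (1379.3 + 1170 − 2 × 18) = 1170 × 1361.3 / 2513.3 ≈ 633.73 mm ≈ 0.634 m.

0.634 m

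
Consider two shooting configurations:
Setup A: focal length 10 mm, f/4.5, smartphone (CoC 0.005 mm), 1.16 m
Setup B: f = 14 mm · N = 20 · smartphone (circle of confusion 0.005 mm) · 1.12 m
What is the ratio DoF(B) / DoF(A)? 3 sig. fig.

Setup A: H = 10²/(4.5×0.005) + 10 ≈ 4454.4 mm; DoF = Df − Dn = 1564.92 − 921.55 ≈ 643.37 mm.
Setup B: H = 14²/(20×0.005) + 14 ≈ 1974.0 mm; DoF = Df − Dn = 2570.5 − 716.0 ≈ 1854.5 mm.
Ratio = 1854.5 / 643.37 ≈ 2.88.

2.88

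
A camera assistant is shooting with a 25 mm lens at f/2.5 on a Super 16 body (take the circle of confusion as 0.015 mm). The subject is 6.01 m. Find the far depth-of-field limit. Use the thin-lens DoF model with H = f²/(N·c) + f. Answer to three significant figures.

Hyperfocal distance H = f²/(N·c) + f = 25²/(2.5 × 0.015) + 25 = 625/0.0375 + 25 ≈ 16691.7 mm ≈ 16.69 m.
Far limit Df = s·(H − f)/(H − s) = 6010 × (16691.7 − 25) / (16691.7 − 6010) = 6010 × 16666.7 / 10681.7 ≈ 9377.4 mm ≈ 9.38 m.

9.38 m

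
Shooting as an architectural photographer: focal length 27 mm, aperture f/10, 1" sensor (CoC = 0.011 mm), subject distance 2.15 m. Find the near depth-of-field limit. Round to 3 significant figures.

1.63 m

Hyperfocal distance H = f²/(N·c) + f = 27²/(10 × 0.011) + 27 = 729/0.11 + 27 ≈ 6654.3 mm ≈ 6.654 m.
Near limit Dn = s·(H − f)/(H + s − 2f) = 2150 × (6654.3 − 27) / (6654.3 + 2150 − 2 × 27) = 2150 × 6627.3 / 8750.3 ≈ 1628.4 mm ≈ 1.63 m.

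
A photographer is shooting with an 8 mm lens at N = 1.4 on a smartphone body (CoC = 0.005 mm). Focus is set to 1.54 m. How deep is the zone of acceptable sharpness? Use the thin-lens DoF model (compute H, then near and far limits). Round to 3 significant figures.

0.531 m

Hyperfocal distance H = f²/(N·c) + f = 8²/(1.4 × 0.005) + 8 = 64/0.007 + 8 ≈ 9150.9 mm ≈ 9.151 m.
Near limit Dn = s·(H − f)/(H + s − 2f) = 1540 × (9150.9 − 8) / (9150.9 + 1540 − 2 × 8) = 1540 × 9142.9 / 10674.9 ≈ 1318.99 mm.
Far limit Df = s·(H − f)/(H − s) = 1540 × (9150.9 − 8) / (9150.9 − 1540) = 1540 × 9142.9 / 7610.9 ≈ 1849.99 mm.
Depth of field = Df − Dn = 1849.99 − 1318.99 ≈ 531.00 mm ≈ 0.531 m.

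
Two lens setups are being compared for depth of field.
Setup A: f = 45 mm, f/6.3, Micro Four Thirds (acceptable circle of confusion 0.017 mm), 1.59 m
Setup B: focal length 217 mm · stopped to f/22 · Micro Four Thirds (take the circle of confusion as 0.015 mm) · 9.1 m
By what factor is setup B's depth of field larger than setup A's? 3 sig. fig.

Setup A: H = 45²/(6.3×0.017) + 45 ≈ 18952.6 mm; DoF = Df − Dn = 1731.49 − 1469.89 ≈ 261.60 mm.
Setup B: H = 217²/(22×0.015) + 217 ≈ 142910.9 mm; DoF = Df − Dn = 9704.1 − 8566.7 ≈ 1137.4 mm.
Ratio = 1137.4 / 261.60 ≈ 4.35.

4.35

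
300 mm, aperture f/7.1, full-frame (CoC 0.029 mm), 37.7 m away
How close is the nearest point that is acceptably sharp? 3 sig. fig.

34.7 m

Hyperfocal distance H = f²/(N·c) + f = 300²/(7.1 × 0.029) + 300 = 90000/0.2059 + 300 ≈ 437405.4 mm ≈ 437.4 m.
Near limit Dn = s·(H − f)/(H + s − 2f) = 37700 × (437405.4 − 300) / (437405.4 + 37700 − 2 × 300) = 37700 × 437105.4 / 474505.4 ≈ 34729 mm ≈ 34.7 m.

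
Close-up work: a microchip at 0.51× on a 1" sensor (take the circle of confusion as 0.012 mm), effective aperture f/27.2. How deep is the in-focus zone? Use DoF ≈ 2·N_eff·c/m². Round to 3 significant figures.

2.51 mm

At magnification m, DoF ≈ 2·N_eff·c/m² = 2 × 27.2 × 0.012 / 0.51² = 0.6528 / 0.2601 ≈ 2.51 mm.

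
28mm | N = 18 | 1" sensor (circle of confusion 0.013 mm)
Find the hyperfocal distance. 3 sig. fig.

3.38 m

Hyperfocal distance H = f²/(N·c) + f = 28²/(18 × 0.013) + 28 = 784/0.234 + 28 ≈ 3378.4 mm ≈ 3.38 m.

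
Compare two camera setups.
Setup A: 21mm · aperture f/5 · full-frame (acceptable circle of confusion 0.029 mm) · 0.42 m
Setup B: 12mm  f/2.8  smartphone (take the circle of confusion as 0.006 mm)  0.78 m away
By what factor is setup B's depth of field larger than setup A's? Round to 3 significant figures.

Setup A: H = 21²/(5×0.029) + 21 ≈ 3062.4 mm; DoF = Df − Dn = 483.42 − 371.29 ≈ 112.13 mm.
Setup B: H = 12²/(2.8×0.006) + 12 ≈ 8583.4 mm; DoF = Df − Dn = 856.77 − 715.86 ≈ 140.91 mm.
Ratio = 140.91 / 112.13 ≈ 1.26.

1.26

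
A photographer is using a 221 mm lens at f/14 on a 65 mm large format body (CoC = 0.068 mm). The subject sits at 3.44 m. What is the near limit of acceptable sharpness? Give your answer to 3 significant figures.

3.24 m

Hyperfocal distance H = f²/(N·c) + f = 221²/(14 × 0.068) + 221 = 48841/0.952 + 221 ≈ 51524.6 mm ≈ 51.52 m.
Near limit Dn = s·(H − f)/(H + s − 2f) = 3440 × (51524.6 − 221) / (51524.6 + 3440 − 2 × 221) = 3440 × 51303.6 / 54522.6 ≈ 3236.9 mm ≈ 3.24 m.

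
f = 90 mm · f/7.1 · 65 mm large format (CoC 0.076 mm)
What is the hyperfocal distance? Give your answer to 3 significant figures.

15.1 m

Hyperfocal distance H = f²/(N·c) + f = 90²/(7.1 × 0.076) + 90 = 8100/0.5396 + 90 ≈ 15101.1 mm ≈ 15.1 m.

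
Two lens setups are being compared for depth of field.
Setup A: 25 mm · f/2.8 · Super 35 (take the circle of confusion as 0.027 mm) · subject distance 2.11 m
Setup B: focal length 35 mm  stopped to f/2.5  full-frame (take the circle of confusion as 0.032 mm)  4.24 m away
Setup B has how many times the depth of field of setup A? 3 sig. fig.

2.22

Setup A: H = 25²/(2.8×0.027) + 25 ≈ 8292.2 mm; DoF = Df − Dn = 2821.6 − 1685.0 ≈ 1136.6 mm.
Setup B: H = 35²/(2.5×0.032) + 35 ≈ 15347.5 mm; DoF = Df − Dn = 5845.1 − 3326.5 ≈ 2518.6 mm.
Ratio = 2518.6 / 1136.6 ≈ 2.22.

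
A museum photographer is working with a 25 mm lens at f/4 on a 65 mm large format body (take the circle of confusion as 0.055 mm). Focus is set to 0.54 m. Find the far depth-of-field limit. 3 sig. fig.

Hyperfocal distance H = f²/(N·c) + f = 25²/(4 × 0.055) + 25 = 625/0.22 + 25 ≈ 2865.9 mm ≈ 2.866 m.
Far limit Df = s·(H − f)/(H − s) = 540 × (2865.9 − 25) / (2865.9 − 540) = 540 × 2840.9 / 2325.9 ≈ 659.57 mm ≈ 0.660 m.

0.660 m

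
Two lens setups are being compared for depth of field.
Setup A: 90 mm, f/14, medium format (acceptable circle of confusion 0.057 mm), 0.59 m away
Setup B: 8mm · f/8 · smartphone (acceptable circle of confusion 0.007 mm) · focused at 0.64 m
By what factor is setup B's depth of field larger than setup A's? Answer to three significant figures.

Setup A: H = 90²/(14×0.057) + 90 ≈ 10240.4 mm; DoF = Df − Dn = 620.569 − 562.301 ≈ 58.268 mm.
Setup B: H = 8²/(8×0.007) + 8 ≈ 1150.9 mm; DoF = Df − Dn = 1431.8 − 412.1 ≈ 1019.7 mm.
Ratio = 1019.7 / 58.268 ≈ 17.5.

17.5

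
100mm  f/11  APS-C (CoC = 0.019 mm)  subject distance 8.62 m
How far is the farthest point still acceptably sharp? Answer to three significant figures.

Hyperfocal distance H = f²/(N·c) + f = 100²/(11 × 0.019) + 100 = 10000/0.209 + 100 ≈ 47946.9 mm ≈ 47.95 m.
Far limit Df = s·(H − f)/(H − s) = 8620 × (47946.9 − 100) / (47946.9 − 8620) = 8620 × 47846.9 / 39326.9 ≈ 10487 mm ≈ 10.5 m.

10.5 m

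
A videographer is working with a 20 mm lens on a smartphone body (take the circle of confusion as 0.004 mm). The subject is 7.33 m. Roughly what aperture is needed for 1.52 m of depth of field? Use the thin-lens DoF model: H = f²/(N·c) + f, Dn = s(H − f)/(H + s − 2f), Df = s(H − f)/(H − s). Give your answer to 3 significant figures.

Write h = H − f = f²/(N·c). The thin-lens limits are Dn = s·h/(h + (s−f)) and Df = s·h/(h − (s−f)), so DoF = Df − Dn = 2·s·(s−f)·h / (h² − (s−f)²).
That is a quadratic in h: DoF·h² − 2·s·(s−f)·h − DoF·(s−f)² = 0 ⇒ h = (s−f)·(s + √(s² + DoF²)) / DoF = 7310 × (7330 + √(7330² + 1520²)) / 1520 = 7310 × (7330 + 7485.94) / 1520 ≈ 71253 mm.
Then N = f²/(c·h) = 20² / (0.004 × 71253) = 400 / 285.01 ≈ 1.40.

f/1.40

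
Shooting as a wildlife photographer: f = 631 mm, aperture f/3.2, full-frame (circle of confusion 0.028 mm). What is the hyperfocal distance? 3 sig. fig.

4440 m

Hyperfocal distance H = f²/(N·c) + f = 631²/(3.2 × 0.028) + 631 = 398161/0.0896 + 631 ≈ 4444392.2 mm ≈ 4440 m.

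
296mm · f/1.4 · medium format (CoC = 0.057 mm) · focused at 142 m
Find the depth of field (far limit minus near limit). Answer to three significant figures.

37.3 m

Hyperfocal distance H = f²/(N·c) + f = 296²/(1.4 × 0.057) + 296 = 87616/0.0798 + 296 ≈ 1098240.9 mm ≈ 1098 m.
Near limit Dn = s·(H − f)/(H + s − 2f) = 142000 × (1098240.9 − 296) / (1098240.9 + 142000 − 2 × 296) = 142000 × 1097944.9 / 1239648.9 ≈ 125768 mm.
Far limit Df = s·(H − f)/(H − s) = 142000 × (1098240.9 − 296) / (1098240.9 − 142000) = 142000 × 1097944.9 / 956240.9 ≈ 163043 mm.
Depth of field = Df − Dn = 163043 − 125768 ≈ 37275 mm ≈ 37.3 m.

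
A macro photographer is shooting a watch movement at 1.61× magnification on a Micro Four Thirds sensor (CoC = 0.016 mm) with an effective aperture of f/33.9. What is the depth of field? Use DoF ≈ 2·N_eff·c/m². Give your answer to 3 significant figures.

0.419 mm

At magnification m, DoF ≈ 2·N_eff·c/m² = 2 × 33.9 × 0.016 / 1.61² = 1.085 / 2.592 ≈ 0.419 mm.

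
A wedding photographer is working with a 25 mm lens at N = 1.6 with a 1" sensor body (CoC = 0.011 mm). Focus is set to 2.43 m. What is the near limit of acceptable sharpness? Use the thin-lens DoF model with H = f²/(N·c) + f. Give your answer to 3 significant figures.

Hyperfocal distance H = f²/(N·c) + f = 25²/(1.6 × 0.011) + 25 = 625/0.0176 + 25 ≈ 35536.4 mm ≈ 35.54 m.
Near limit Dn = s·(H − f)/(H + s − 2f) = 2430 × (35536.4 − 25) / (35536.4 + 2430 − 2 × 25) = 2430 × 35511.4 / 37916.4 ≈ 2275.9 mm ≈ 2.28 m.

2.28 m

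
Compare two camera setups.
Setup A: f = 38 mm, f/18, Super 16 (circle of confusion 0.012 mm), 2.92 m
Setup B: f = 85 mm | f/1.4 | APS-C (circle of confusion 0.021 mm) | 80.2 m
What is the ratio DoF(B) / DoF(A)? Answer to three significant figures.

18.9

Setup A: H = 38²/(18×0.012) + 38 ≈ 6723.2 mm; DoF = Df − Dn = 5132.7 − 2040.4 ≈ 3092.3 mm.
Setup B: H = 85²/(1.4×0.021) + 85 ≈ 245833.3 mm; DoF = Df − Dn = 118992 − 60482 ≈ 58510 mm.
Ratio = 58510 / 3092.3 ≈ 18.9.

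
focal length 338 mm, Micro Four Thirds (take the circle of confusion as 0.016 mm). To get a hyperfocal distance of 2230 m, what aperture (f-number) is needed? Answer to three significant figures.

f/3.20

Rearrange H = f²/(N·c) + f for N: N = f² / ((H − f)·c).
N = 338² / ((2230000 − 338) × 0.016) = 114244 / 35675 ≈ 3.20.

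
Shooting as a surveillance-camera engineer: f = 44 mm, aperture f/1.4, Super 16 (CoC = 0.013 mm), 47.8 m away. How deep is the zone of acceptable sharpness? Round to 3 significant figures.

53.8 m

Hyperfocal distance H = f²/(N·c) + f = 44²/(1.4 × 0.013) + 44 = 1936/0.0182 + 44 ≈ 106417.6 mm ≈ 106.4 m.
Near limit Dn = s·(H − f)/(H + s − 2f) = 47800 × (106417.6 − 44) / (106417.6 + 47800 − 2 × 44) = 47800 × 106373.6 / 154129.6 ≈ 32990 mm.
Far limit Df = s·(H − f)/(H − s) = 47800 × (106417.6 − 44) / (106417.6 − 47800) = 47800 × 106373.6 / 58617.6 ≈ 86743 mm.
Depth of field = Df − Dn = 86743 − 32990 ≈ 53753 mm ≈ 53.8 m.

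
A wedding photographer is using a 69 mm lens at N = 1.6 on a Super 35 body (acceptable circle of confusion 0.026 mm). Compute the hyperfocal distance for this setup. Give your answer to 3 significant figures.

Hyperfocal distance H = f²/(N·c) + f = 69²/(1.6 × 0.026) + 69 = 4761/0.0416 + 69 ≈ 114516.1 mm ≈ 115 m.

115 m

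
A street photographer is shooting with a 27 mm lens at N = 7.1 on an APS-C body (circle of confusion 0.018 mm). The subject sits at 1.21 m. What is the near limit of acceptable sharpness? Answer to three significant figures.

1.00 m

Hyperfocal distance H = f²/(N·c) + f = 27²/(7.1 × 0.018) + 27 = 729/0.1278 + 27 ≈ 5731.2 mm ≈ 5.731 m.
Near limit Dn = s·(H − f)/(H + s − 2f) = 1210 × (5731.2 − 27) / (5731.2 + 1210 − 2 × 27) = 1210 × 5704.2 / 6887.2 ≈ 1002.2 mm ≈ 1.00 m.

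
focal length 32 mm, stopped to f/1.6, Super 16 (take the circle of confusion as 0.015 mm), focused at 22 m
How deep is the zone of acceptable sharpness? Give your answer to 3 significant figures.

Hyperfocal distance H = f²/(N·c) + f = 32²/(1.6 × 0.015) + 32 = 1024/0.024 + 32 ≈ 42698.7 mm ≈ 42.70 m.
Near limit Dn = s·(H − f)/(H + s − 2f) = 22000 × (42698.7 − 32) / (42698.7 + 22000 − 2 × 32) = 22000 × 42666.7 / 64634.7 ≈ 14523 mm.
Far limit Df = s·(H − f)/(H − s) = 22000 × (42698.7 − 32) / (42698.7 − 22000) = 22000 × 42666.7 / 20698.7 ≈ 45349 mm.
Depth of field = Df − Dn = 45349 − 14523 ≈ 30826 mm ≈ 30.8 m.

30.8 m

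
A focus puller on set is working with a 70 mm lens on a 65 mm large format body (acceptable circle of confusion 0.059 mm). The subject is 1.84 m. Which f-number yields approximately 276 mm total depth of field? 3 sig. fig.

f/3.50

Write h = H − f = f²/(N·c). The thin-lens limits are Dn = s·h/(h + (s−f)) and Df = s·h/(h − (s−f)), so DoF = Df − Dn = 2·s·(s−f)·h / (h² − (s−f)²).
That is a quadratic in h: DoF·h² − 2·s·(s−f)·h − DoF·(s−f)² = 0 ⇒ h = (s−f)·(s + √(s² + DoF²)) / DoF = 1770 × (1840 + √(1840² + 276²)) / 276 = 1770 × (1840 + 1860.58) / 276 ≈ 23732 mm.
Then N = f²/(c·h) = 70² / (0.059 × 23732) = 4900 / 1400.2 ≈ 3.50.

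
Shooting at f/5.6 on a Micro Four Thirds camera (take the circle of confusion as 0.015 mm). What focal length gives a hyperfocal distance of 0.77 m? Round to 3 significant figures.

From H = f²/(N·c) + f, with f ≪ H: f ≈ √(H·N·c) = √(770 × 5.6 × 0.015) = √64.680 ≈ 8.042 mm.
Exact: f² + N·c·f − N·c·H = 0 ⇒ f = (−N·c + √((N·c)² + 4·N·c·H))/2 = (−0.084 + √258.73)/2 ≈ 8.0005 mm ≈ 8.00 mm.

8.00 mm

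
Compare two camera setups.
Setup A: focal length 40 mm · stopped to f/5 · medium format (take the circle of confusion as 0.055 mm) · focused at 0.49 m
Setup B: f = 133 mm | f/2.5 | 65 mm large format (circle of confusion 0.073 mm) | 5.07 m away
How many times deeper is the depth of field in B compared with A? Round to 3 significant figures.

6.79

Setup A: H = 40²/(5×0.055) + 40 ≈ 5858.2 mm; DoF = Df − Dn = 531.075 − 454.822 ≈ 76.253 mm.
Setup B: H = 133²/(2.5×0.073) + 133 ≈ 97059.0 mm; DoF = Df − Dn = 5342.10 − 4824.27 ≈ 517.83 mm.
Ratio = 517.83 / 76.253 ≈ 6.79.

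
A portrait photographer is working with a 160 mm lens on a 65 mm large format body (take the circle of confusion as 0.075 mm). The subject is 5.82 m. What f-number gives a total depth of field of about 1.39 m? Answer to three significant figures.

f/7.10

Write h = H − f = f²/(N·c). The thin-lens limits are Dn = s·h/(h + (s−f)) and Df = s·h/(h − (s−f)), so DoF = Df − Dn = 2·s·(s−f)·h / (h² − (s−f)²).
That is a quadratic in h: DoF·h² − 2·s·(s−f)·h − DoF·(s−f)² = 0 ⇒ h = (s−f)·(s + √(s² + DoF²)) / DoF = 5660 × (5820 + √(5820² + 1390²)) / 1390 = 5660 × (5820 + 5983.69) / 1390 ≈ 48064 mm.
Then N = f²/(c·h) = 160² / (0.075 × 48064) = 25600 / 3604.8 ≈ 7.10.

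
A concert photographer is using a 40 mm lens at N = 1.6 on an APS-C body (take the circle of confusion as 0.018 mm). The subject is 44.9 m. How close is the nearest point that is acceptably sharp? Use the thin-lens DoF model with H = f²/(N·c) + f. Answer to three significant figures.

24.8 m

Hyperfocal distance H = f²/(N·c) + f = 40²/(1.6 × 0.018) + 40 = 1600/0.0288 + 40 ≈ 55595.6 mm ≈ 55.60 m.
Near limit Dn = s·(H − f)/(H + s − 2f) = 44900 × (55595.6 − 40) / (55595.6 + 44900 − 2 × 40) = 44900 × 55555.6 / 100415.6 ≈ 24841 mm ≈ 24.8 m.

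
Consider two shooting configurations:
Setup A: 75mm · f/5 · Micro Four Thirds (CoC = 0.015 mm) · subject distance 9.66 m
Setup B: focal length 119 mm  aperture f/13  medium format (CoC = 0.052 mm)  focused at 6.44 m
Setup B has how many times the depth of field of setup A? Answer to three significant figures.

Setup A: H = 75²/(5×0.015) + 75 ≈ 75075.0 mm; DoF = Df − Dn = 11075.4 − 8565.3 ≈ 2510.1 mm.
Setup B: H = 119²/(13×0.052) + 119 ≈ 21067.2 mm; DoF = Df − Dn = 9223.0 − 4947.2 ≈ 4275.8 mm.
Ratio = 4275.8 / 2510.1 ≈ 1.70.

1.70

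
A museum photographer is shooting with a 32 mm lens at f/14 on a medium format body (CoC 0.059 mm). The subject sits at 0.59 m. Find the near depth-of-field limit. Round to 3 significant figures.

Hyperfocal distance H = f²/(N·c) + f = 32²/(14 × 0.059) + 32 = 1024/0.826 + 32 ≈ 1271.7 mm ≈ 1.272 m.
Near limit Dn = s·(H − f)/(H + s − 2f) = 590 × (1271.7 − 32) / (1271.7 + 590 − 2 × 32) = 590 × 1239.7 / 1797.7 ≈ 406.87 mm.

407 mm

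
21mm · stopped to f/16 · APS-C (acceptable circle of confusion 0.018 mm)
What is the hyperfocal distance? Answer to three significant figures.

Hyperfocal distance H = f²/(N·c) + f = 21²/(16 × 0.018) + 21 = 441/0.288 + 21 ≈ 1552.3 mm ≈ 1.55 m.

1.55 m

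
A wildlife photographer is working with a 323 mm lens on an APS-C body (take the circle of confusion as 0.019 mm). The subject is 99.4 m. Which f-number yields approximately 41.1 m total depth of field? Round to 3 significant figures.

Write h = H − f = f²/(N·c). The thin-lens limits are Dn = s·h/(h + (s−f)) and Df = s·h/(h − (s−f)), so DoF = Df − Dn = 2·s·(s−f)·h / (h² − (s−f)²).
That is a quadratic in h: DoF·h² − 2·s·(s−f)·h − DoF·(s−f)² = 0 ⇒ h = (s−f)·(s + √(s² + DoF²)) / DoF = 99077 × (99400 + √(99400² + 41100²)) / 41100 = 99077 × (99400 + 107562) / 41100 ≈ 498909 mm.
Then N = f²/(c·h) = 323² / (0.019 × 498909) = 104329 / 9479.3 ≈ 11.

f/11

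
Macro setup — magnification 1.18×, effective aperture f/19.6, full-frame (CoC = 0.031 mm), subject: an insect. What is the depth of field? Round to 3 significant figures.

0.873 mm

At magnification m, DoF ≈ 2·N_eff·c/m² = 2 × 19.6 × 0.031 / 1.18² = 1.215 / 1.392 ≈ 0.873 mm.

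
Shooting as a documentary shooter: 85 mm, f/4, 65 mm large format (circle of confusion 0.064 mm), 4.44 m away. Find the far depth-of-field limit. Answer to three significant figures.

Hyperfocal distance H = f²/(N·c) + f = 85²/(4 × 0.064) + 85 = 7225/0.256 + 85 ≈ 28307.7 mm ≈ 28.31 m.
Far limit Df = s·(H − f)/(H − s) = 4440 × (28307.7 − 85) / (28307.7 − 4440) = 4440 × 28222.7 / 23867.7 ≈ 5250.1 mm ≈ 5.25 m.

5.25 m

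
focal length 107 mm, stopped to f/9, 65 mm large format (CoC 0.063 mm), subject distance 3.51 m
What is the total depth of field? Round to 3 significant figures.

1.22 m

Hyperfocal distance H = f²/(N·c) + f = 107²/(9 × 0.063) + 107 = 11449/0.567 + 107 ≈ 20299.2 mm ≈ 20.30 m.
Near limit Dn = s·(H − f)/(H + s − 2f) = 3510 × (20299.2 − 107) / (20299.2 + 3510 − 2 × 107) = 3510 × 20192.2 / 23595.2 ≈ 3003.8 mm.
Far limit Df = s·(H − f)/(H − s) = 3510 × (20299.2 − 107) / (20299.2 − 3510) = 3510 × 20192.2 / 16789.2 ≈ 4221.4 mm.
Depth of field = Df − Dn = 4221.4 − 3003.8 ≈ 1217.6 mm ≈ 1.22 m.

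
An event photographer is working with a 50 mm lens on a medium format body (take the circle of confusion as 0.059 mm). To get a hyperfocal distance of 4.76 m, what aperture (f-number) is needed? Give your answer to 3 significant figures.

Rearrange H = f²/(N·c) + f for N: N = f² / ((H − f)·c).
N = 50² / ((4760 − 50) × 0.059) = 2500 / 277.9 ≈ 9.

f/9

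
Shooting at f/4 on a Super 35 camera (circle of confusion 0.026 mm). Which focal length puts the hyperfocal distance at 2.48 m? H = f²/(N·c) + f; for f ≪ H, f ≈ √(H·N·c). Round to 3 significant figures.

From H = f²/(N·c) + f, with f ≪ H: f ≈ √(H·N·c) = √(2480 × 4 × 0.026) = √257.92 ≈ 16.06 mm.
Exact: f² + N·c·f − N·c·H = 0 ⇒ f = (−N·c + √((N·c)² + 4·N·c·H))/2 = (−0.104 + √1031.7)/2 ≈ 16.008 mm ≈ 16.0 mm.

16.0 mm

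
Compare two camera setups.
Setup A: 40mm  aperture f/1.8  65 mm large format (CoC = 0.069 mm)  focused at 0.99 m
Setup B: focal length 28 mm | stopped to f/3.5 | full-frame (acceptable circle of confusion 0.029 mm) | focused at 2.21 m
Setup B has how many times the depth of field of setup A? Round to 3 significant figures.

Setup A: H = 40²/(1.8×0.069) + 40 ≈ 12922.4 mm; DoF = Df − Dn = 1068.82 − 922.01 ≈ 146.81 mm.
Setup B: H = 28²/(3.5×0.029) + 28 ≈ 7752.1 mm; DoF = Df − Dn = 3080.1 − 1723.2 ≈ 1356.9 mm.
Ratio = 1356.9 / 146.81 ≈ 9.24.

9.24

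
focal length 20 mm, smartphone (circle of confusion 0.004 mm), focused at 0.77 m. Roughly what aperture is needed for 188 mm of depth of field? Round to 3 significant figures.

f/16

Write h = H − f = f²/(N·c). The thin-lens limits are Dn = s·h/(h + (s−f)) and Df = s·h/(h − (s−f)), so DoF = Df − Dn = 2·s·(s−f)·h / (h² − (s−f)²).
That is a quadratic in h: DoF·h² − 2·s·(s−f)·h − DoF·(s−f)² = 0 ⇒ h = (s−f)·(s + √(s² + DoF²)) / DoF = 750 × (770 + √(770² + 188²)) / 188 = 750 × (770 + 792.618) / 188 ≈ 6233.9 mm.
Then N = f²/(c·h) = 20² / (0.004 × 6233.9) = 400 / 24.935 ≈ 16.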